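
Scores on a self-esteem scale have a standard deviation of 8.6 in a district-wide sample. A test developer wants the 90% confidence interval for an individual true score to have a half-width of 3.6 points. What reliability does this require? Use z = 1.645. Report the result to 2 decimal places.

0.94

Required SEM = 3.6 / 1.645 ≈ 2.1884
r = 1 − (SEM / SD)² = 1 − (2.1884 / 8.6)² ≈ 1 − 0.0648 ≈ 0.9352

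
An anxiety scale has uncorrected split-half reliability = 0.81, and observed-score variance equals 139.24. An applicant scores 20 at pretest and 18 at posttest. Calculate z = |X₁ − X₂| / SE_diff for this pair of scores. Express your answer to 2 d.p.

SD = √139.24 ≈ 11.800
Spearman-Brown: r = 2(0.81) / (1 + 0.81) = 1.620 / 1.810 ≈ 0.895
SEM = 11.800×√(1 − 0.895) ≈ 3.823
Standard error of the difference = 3.823·√2 ≈ 5.407
z = |20 − 18| / 5.407 = 2 / 5.407 ≈ 0.370

0.37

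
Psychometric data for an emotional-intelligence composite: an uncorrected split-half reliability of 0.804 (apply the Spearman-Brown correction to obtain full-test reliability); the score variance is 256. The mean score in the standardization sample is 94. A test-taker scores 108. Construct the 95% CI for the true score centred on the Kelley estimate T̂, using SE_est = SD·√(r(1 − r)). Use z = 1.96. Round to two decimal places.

SD = √256 = 16.00000
Spearman-Brown: r = 2(0.804) / (1 + 0.804) = 1.60800 / 1.80400 ≈ 0.89135
T̂ = r·X + (1 − r)·M = 0.89135×108 + 0.10865×94 ≈ 96.26608 + 10.21286 ≈ 106.47894
SE_est = SD × √(r(1 − r)) = 16.00000 × √0.09684 ≈ 16.00000 × 0.31120 ≈ 4.97914
95% CI: 106.47894 ± 9.75912 ≈ (96.71982, 116.23805)

[96.72, 116.24]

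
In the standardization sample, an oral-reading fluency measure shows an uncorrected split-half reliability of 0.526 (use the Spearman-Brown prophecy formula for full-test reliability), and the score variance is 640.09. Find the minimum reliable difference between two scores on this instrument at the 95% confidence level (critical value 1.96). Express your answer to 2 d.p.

σ = 640.09^(1/2) = 25.300
r_full = 2·0.526 / (1 + 0.526) ≃ 0.689
SEM = 25.300 · √(1 − 0.689) = 25.300 · √0.311 ≃ 25.300 · 0.557 ≃ 14.100
SE_diff = SEM · √2 ≃ 14.100 · 1.414 ≃ 19.941
Minimum reliable difference = 1.96 · SE_diff ≃ 1.96 · 19.941 ≃ 39.084

39.08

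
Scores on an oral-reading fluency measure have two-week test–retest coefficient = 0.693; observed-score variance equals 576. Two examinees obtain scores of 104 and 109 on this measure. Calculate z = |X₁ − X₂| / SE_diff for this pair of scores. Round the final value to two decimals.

SD = √576 = 24.0000
The standard error of measurement is 24.0000×√(1 − 0.6930) ≈ 24.0000×0.5541 ≈ 13.2978.
Standard error of the difference = 13.2978·√2 ≈ 18.8060
z = 5 / 18.8060 ≈ 0.2659

0.27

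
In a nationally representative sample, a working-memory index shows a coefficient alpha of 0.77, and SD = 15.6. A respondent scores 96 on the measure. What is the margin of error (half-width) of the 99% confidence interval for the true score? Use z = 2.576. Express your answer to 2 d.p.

19.27

SEM = 15.6000·√(1 − 0.7700) ≈ 7.4815
Half-width = 2.576·7.4815 ≈ 19.2723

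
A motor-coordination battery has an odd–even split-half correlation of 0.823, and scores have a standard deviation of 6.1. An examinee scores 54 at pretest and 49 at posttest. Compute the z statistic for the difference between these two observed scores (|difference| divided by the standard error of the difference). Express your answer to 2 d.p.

Spearman-Brown: r = 2(0.823) / (1 + 0.823) = 1.646 / 1.823 ≃ 0.903
SEM = 6.100 · √(1 − 0.903) = 6.100 · √0.097 ≃ 6.100 · 0.312 ≃ 1.901
SE_diff = SEM · √2 ≃ 1.901 · 1.414 ≃ 2.688
z = |54 − 49| / 2.688 = 5 / 2.688 ≃ 1.860

1.86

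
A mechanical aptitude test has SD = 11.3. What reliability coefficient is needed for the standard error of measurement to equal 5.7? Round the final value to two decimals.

r = 1 − (5.7000/11.3)² ≈ 1 − 0.2544 ≈ 0.7456

0.75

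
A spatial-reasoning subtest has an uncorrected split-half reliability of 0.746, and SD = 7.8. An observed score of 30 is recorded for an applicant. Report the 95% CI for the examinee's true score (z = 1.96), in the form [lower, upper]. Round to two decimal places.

[24.17, 35.83]

Full-length reliability (Spearman-Brown) = 2(0.746)/(1+0.746) ≈ 0.855
SEM = 7.800 * √(1 − 0.855) = 7.800 * √0.145 ≈ 7.800 * 0.381 ≈ 2.975
Margin = 1.96 * 2.975 ≈ 5.831
95% CI: 30 ± 5.831 = [24.169, 35.831]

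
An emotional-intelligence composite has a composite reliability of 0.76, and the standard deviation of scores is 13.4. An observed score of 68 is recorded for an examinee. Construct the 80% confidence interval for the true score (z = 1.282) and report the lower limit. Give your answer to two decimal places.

59.58

SEM = 13.400*√(1 − 0.760) ≃ 6.565
Margin = 1.282 * 6.565 ≃ 8.416
Lower limit = 68 − 8.416 ≃ 59.584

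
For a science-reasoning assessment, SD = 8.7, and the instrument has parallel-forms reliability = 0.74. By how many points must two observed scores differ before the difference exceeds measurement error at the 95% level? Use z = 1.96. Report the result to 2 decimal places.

The standard error of measurement is 8.700*√(1 − 0.740) ≈ 8.700*0.510 ≈ 4.436.
SE_diff = SEM * √2 ≈ 4.436 * 1.414 ≈ 6.274
Minimum reliable difference = 1.96 * SE_diff ≈ 1.96 * 6.274 ≈ 12.296

12.30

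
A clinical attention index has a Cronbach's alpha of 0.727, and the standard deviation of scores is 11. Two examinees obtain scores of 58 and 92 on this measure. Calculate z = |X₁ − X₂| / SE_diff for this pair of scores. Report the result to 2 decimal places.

4.18

The standard error of measurement is 11.0000*√(1 − 0.7270) ≈ 11.0000*0.5225 ≈ 5.7474.
SE_diff = √2 * SEM ≈ 8.1281
z = |58 − 92| / 8.1281 = 34 / 8.1281 ≈ 4.1830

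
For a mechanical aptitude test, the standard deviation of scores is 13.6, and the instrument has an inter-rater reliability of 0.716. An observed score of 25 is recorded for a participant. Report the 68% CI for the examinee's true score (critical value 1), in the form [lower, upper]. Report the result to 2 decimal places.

[17.75, 32.25]

SEM = 13.60000 × √(1 − 0.71600) = 13.60000 × √0.28400 ≈ 13.60000 × 0.53292 ≈ 7.24766
Margin = 1 × 7.24766 ≈ 7.24766
Interval: (17.75234, 32.24766)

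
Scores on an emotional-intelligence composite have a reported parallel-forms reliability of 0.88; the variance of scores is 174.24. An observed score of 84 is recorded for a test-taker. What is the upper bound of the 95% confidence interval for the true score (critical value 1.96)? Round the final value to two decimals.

σ = 174.24^(1/2) = 13.2000
SEM = 13.2000 * √(1 − 0.8800) = 13.2000 * √0.1200 ≈ 13.2000 * 0.3464 ≈ 4.5726
1.96 * SEM ≈ 8.9623
Upper limit = 84 + 8.9623 ≈ 92.9623

92.96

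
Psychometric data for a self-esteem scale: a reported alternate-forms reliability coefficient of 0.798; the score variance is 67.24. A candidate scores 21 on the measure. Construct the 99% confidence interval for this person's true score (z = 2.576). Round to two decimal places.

SD = √67.24 = 8.20000
SEM = 8.20000 · √(1 − 0.79800) = 8.20000 · √0.20200 ≈ 8.20000 · 0.44944 ≈ 3.68544
Margin = 2.576 · 3.68544 ≈ 9.49370
CI = 21 ± 9.49370 → [11.50630, 30.49370]

[11.51, 30.49]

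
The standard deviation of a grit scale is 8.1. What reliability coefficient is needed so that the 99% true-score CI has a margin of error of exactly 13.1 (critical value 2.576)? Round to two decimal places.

0.61

Required SEM = 13.1 / 2.576 ≈ 5.085
r = 1 − (SEM / SD)² = 1 − (5.085 / 8.1)² ≈ 1 − 0.394 ≈ 0.606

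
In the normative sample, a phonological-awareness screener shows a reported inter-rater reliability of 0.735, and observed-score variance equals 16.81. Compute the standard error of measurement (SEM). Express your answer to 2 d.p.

σ = 16.81^(1/2) = 4.1000
SEM = 4.1000×√(1 − 0.7350) ≃ 2.1106

2.11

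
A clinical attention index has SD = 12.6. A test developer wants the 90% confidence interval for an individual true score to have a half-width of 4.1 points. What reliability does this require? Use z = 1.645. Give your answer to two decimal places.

Required SEM = 4.1 / 1.645 ≈ 2.492
Required reliability = 1 − (SEM/SD)² = 1 − 0.039 ≈ 0.961

0.96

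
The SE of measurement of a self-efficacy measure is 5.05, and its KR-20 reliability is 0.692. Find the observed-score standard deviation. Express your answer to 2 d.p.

σ = SEM·(1 − r)^(−1/2) ≃ 5.05*1.802 ≃ 9.099

9.10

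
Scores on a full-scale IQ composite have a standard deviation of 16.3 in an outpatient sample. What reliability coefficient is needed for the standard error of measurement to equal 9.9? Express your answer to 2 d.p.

0.63

r = 1 − (SEM / SD)² = 1 − (9.9000 / 16.3)² ≈ 1 − 0.3689 ≈ 0.6311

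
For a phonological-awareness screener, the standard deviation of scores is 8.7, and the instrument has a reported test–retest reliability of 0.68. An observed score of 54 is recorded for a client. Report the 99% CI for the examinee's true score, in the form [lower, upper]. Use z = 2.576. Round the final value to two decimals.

[41.32, 66.68]

The standard error of measurement is 8.7000*√(1 − 0.6800) ≃ 8.7000*0.5657 ≃ 4.9215.
Half-width = 2.576*4.9215 ≃ 12.6777
99% CI: 54 ± 12.6777 = [41.3223, 66.6777]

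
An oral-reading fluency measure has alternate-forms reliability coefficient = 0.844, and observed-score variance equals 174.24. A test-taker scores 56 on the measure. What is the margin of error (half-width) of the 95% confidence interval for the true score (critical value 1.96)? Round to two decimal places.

10.22

σ = 174.24^(1/2) = 13.200
The standard error of measurement is 13.200·√(1 − 0.844) ≈ 13.200·0.395 ≈ 5.214.
Margin = 1.96 · 5.214 ≈ 10.219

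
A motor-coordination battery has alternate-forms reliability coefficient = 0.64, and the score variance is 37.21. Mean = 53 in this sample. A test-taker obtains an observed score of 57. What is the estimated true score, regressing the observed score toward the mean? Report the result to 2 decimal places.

55.56

T̂ = r·X + (1 − r)·M = 0.640·57 + 0.360·53 = 36.480 + 19.080 ≃ 55.560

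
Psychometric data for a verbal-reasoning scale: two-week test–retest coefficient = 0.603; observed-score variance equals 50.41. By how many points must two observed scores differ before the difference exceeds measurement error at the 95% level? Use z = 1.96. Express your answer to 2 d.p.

12.40

SD = √50.41 = 7.100
SEM = 7.100*√(1 − 0.603) ≈ 4.474
SE_diff = SEM * √2 ≈ 4.474 * 1.414 ≈ 6.327
Smallest detectable difference = 1.96*6.327 ≈ 12.400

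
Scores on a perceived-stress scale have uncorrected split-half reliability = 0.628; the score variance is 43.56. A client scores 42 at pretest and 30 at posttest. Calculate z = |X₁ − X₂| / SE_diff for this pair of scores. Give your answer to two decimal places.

2.69

SD = √43.56 = 6.6000
r_full = 2·0.628 / (1 + 0.628) ≈ 0.7715
SEM = 6.6000 × √(1 − 0.7715) = 6.6000 × √0.2285 ≈ 6.6000 × 0.4780 ≈ 3.1549
SE_diff = SEM × √2 ≈ 3.1549 × 1.4142 ≈ 4.4617
z = |42 − 30| / 4.4617 = 12 / 4.4617 ≈ 2.6895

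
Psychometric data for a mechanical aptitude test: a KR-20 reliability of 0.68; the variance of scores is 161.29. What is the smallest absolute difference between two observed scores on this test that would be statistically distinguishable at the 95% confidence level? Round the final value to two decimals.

SD = √161.29 = 12.700
The standard error of measurement is 12.700*√(1 − 0.680) ≈ 12.700*0.566 ≈ 7.184.
Standard error of the difference = 7.184·√2 ≈ 10.160
Minimum reliable difference = 1.96 * SE_diff ≈ 1.96 * 10.160 ≈ 19.914

19.91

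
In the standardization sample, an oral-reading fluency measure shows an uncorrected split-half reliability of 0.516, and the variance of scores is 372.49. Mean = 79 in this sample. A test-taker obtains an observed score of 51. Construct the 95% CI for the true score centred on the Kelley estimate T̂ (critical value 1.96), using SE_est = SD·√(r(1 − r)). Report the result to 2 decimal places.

σ = 372.49^(1/2) = 19.3000
r_full = 2·0.516 / (1 + 0.516) ≈ 0.6807
T̂ = 0.6807(51) + 0.3193(79) ≈ 59.9393
SE_est = SD * √(r(1 − r)) = 19.3000 * √0.2173 ≈ 19.3000 * 0.4662 ≈ 8.9975
95% CI: 59.9393 ± 17.6351 ≈ (42.3043, 77.5744)

[42.30, 77.57]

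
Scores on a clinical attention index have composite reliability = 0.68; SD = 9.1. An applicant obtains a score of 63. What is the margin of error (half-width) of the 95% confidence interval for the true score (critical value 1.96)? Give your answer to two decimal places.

SEM = 9.1000×√(1 − 0.6800) ≈ 5.1477
Half-width = 1.96×5.1477 ≈ 10.0896

10.09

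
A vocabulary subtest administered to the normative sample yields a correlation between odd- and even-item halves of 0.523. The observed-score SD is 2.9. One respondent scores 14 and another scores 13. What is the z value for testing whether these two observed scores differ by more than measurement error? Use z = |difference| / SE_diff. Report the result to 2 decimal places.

0.44

Full-length reliability (Spearman-Brown) = 2(0.523)/(1+0.523) ≈ 0.68680
The standard error of measurement is 2.90000*√(1 − 0.68680) ≈ 2.90000*0.55964 ≈ 1.62296.
SE_diff = √2 * SEM ≈ 2.29521
z = 1 / 2.29521 ≈ 0.43569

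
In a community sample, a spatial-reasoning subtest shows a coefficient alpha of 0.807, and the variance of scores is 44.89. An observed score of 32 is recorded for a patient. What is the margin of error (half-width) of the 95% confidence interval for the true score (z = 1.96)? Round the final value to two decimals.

5.77

SD = √44.89 = 6.70000
SEM = 6.70000*√(1 − 0.80700) ≈ 2.94343
1.96 * SEM ≈ 5.76912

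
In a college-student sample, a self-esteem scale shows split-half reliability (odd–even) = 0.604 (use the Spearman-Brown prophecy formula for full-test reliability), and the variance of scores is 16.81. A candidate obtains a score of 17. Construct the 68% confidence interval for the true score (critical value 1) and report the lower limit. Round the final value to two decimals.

14.96

SD = √16.81 ≃ 4.100
Full-length reliability (Spearman-Brown) = 2(0.604)/(1+0.604) ≃ 0.753
SEM = 4.100 * √(1 − 0.753) = 4.100 * √0.247 ≃ 4.100 * 0.497 ≃ 2.037
Half-width = 1*2.037 ≃ 2.037
Lower bound: 17 − 2.037 = 14.963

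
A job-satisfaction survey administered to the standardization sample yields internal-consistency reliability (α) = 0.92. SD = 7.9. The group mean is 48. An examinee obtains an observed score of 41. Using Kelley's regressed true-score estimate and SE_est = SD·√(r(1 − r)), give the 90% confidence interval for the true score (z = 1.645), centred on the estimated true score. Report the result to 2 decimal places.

T̂ = 0.92000(41) + 0.08000(48) ≃ 41.56000
SE_est = SD * √(r(1 − r)) = 7.90000 * √0.07360 ≃ 7.90000 * 0.27129 ≃ 2.14322
90% CI: 41.56000 ± 3.52559 ≃ (38.03441, 45.08559)

[38.03, 45.09]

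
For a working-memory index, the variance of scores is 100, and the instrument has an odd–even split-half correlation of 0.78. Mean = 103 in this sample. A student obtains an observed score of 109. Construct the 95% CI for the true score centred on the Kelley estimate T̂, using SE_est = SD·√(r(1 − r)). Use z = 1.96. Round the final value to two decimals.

σ = 100^(1/2) = 10.0000
Full-length reliability (Spearman-Brown) = 2(0.78)/(1+0.78) ≈ 0.8764
T̂ = r·X + (1 − r)·M = 0.8764×109 + 0.1236×103 ≈ 95.5281 + 12.7303 ≈ 108.2584
SE_est = SD × √(r(1 − r)) = 10.0000 × √0.1083 ≈ 10.0000 × 0.3291 ≈ 3.2912
CI = 108.2584 ± 1.96 × 3.2912 → [101.8077, 114.7092]

[101.81, 114.71]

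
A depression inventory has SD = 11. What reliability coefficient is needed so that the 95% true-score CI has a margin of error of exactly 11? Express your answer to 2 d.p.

0.74

SEM needed = half-width / z = 11/1.96 ≈ 5.612
r = 1 − (SEM / SD)² = 1 − (5.612 / 11)² ≈ 1 − 0.260 ≈ 0.740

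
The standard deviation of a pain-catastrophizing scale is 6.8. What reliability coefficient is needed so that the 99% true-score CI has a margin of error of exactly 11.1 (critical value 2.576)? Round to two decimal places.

Required SEM = 11.1 / 2.576 ≈ 4.3090
r = 1 − (4.3090/6.8)² ≈ 1 − 0.4015 ≈ 0.5985

0.60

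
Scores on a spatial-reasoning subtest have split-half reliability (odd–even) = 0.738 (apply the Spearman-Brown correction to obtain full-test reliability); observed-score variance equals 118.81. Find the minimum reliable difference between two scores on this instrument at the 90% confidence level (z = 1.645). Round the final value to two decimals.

9.85

SD = √118.81 ≈ 10.900
Spearman-Brown: r = 2(0.738) / (1 + 0.738) = 1.476 / 1.738 ≈ 0.849
SEM = 10.900 * √(1 − 0.849) = 10.900 * √0.151 ≈ 10.900 * 0.388 ≈ 4.232
SE_diff = √2 * SEM ≈ 5.985
Minimum reliable difference = 1.645 * SE_diff ≈ 1.645 * 5.985 ≈ 9.845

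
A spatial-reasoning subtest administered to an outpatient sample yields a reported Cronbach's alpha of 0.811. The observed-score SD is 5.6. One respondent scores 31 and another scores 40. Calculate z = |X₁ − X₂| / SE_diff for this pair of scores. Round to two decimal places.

SEM = 5.60000·√(1 − 0.81100) ≈ 2.43455
SE_diff = √2 · SEM ≈ 3.44298
z = 9 / 3.44298 ≈ 2.61402

2.61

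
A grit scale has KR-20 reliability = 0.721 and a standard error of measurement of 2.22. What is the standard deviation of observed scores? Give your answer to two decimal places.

SD = SEM / √(1 − r) = 2.22 / √0.279 ≈ 2.22 / 0.528 ≈ 4.203

4.20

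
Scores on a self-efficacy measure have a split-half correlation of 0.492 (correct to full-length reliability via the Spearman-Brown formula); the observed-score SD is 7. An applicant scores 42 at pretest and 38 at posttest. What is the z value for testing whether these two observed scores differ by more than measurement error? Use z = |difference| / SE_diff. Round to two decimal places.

0.69

Full-length reliability (Spearman-Brown) = 2(0.492)/(1+0.492) ≈ 0.65952
SEM = 7.00000 × √(1 − 0.65952) = 7.00000 × √0.34048 ≈ 7.00000 × 0.58351 ≈ 4.08456
SE_diff = SEM × √2 ≈ 4.08456 × 1.41421 ≈ 5.77644
z = |42 − 38| / 5.77644 = 4 / 5.77644 ≈ 0.69247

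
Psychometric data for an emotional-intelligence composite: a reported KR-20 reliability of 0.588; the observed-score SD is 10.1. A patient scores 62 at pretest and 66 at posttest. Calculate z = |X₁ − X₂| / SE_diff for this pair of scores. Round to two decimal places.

0.44

The standard error of measurement is 10.1000·√(1 − 0.5880) ≈ 10.1000·0.6419 ≈ 6.4829.
Standard error of the difference = 6.4829·√2 ≈ 9.1682
z = |62 − 66| / 9.1682 = 4 / 9.1682 ≈ 0.4363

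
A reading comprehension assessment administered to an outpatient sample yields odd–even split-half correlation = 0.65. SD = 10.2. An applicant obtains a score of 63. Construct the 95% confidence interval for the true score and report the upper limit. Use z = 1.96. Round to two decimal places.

72.21

Spearman-Brown: r = 2(0.65) / (1 + 0.65) = 1.300 / 1.650 ≈ 0.788
SEM = 10.200×√(1 − 0.788) ≈ 4.698
Margin = 1.96 × 4.698 ≈ 9.208
Upper bound: 63 + 9.208 = 72.208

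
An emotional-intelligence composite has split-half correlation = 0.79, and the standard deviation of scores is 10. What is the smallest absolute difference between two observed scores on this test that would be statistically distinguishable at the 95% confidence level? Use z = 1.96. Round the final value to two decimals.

9.49

Spearman-Brown: r = 2(0.79) / (1 + 0.79) = 1.580 / 1.790 ≈ 0.883
SEM = 10.000×√(1 − 0.883) ≈ 3.425
SE_diff = √2 × SEM ≈ 4.844
Smallest detectable difference = 1.96×4.844 ≈ 9.494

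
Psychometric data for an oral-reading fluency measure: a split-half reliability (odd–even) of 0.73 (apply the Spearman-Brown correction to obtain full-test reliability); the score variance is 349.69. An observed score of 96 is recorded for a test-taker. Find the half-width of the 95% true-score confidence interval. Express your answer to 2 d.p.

SD = √349.69 = 18.70000
Spearman-Brown: r = 2(0.73) / (1 + 0.73) = 1.46000 / 1.73000 ≃ 0.84393
SEM = 18.70000·√(1 − 0.84393) ≃ 7.38755
Margin = 1.96 · 7.38755 ≃ 14.47960

14.48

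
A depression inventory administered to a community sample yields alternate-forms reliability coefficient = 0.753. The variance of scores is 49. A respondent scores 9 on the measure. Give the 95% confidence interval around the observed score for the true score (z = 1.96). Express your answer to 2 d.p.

SD = √49 = 7.000
SEM = 7.000×√(1 − 0.753) ≈ 3.479
Half-width = 1.96×3.479 ≈ 6.819
CI = 9 ± 6.819 → [2.181, 15.819]

[2.18, 15.82]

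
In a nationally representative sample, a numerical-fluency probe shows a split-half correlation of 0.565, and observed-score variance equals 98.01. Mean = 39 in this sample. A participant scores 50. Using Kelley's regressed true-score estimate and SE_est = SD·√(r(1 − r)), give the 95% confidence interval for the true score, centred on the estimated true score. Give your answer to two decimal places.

[38.25, 55.64]

σ = 98.01^(1/2) = 9.900
Full-length reliability (Spearman-Brown) = 2(0.565)/(1+0.565) ≈ 0.722
T̂ = r·X + (1 − r)·M = 0.722×50 + 0.278×39 ≈ 36.102 + 10.840 ≈ 46.942
SE_est = 9.900·√[r(1 − r)] ≈ 4.435
95% CI: 46.942 ± 8.693 ≈ (38.250, 55.635)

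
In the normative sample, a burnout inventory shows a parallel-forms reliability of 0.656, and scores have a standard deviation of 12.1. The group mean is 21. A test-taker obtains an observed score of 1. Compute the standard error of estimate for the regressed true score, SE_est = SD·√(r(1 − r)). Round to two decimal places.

SE_est = SD × √(r(1 − r)) = 12.1000 × √0.2257 ≃ 12.1000 × 0.4750 ≃ 5.7480

5.75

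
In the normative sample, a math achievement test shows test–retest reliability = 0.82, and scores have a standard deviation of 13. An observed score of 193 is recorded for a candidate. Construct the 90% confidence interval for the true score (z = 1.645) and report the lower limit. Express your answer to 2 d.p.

183.93

The standard error of measurement is 13.0000·√(1 − 0.8200) ≈ 13.0000·0.4243 ≈ 5.5154.
1.645 · SEM ≈ 9.0729
Lower bound: 193 − 9.0729 = 183.9271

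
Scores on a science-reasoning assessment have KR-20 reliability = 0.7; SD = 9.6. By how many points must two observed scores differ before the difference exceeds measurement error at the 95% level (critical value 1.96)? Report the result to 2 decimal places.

14.57

SEM = 9.60000 * √(1 − 0.70000) = 9.60000 * √0.30000 ≈ 9.60000 * 0.54772 ≈ 5.25814
Standard error of the difference = 5.25814·√2 ≈ 7.43613
Minimum reliable difference = 1.96 * SE_diff ≈ 1.96 * 7.43613 ≈ 14.57481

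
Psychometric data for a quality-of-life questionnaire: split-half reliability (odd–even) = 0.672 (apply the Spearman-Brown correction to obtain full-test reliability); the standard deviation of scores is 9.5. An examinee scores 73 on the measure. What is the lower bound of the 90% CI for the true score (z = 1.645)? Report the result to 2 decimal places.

r_full = 2·0.672 / (1 + 0.672) ≃ 0.804
SEM = 9.500 · √(1 − 0.804) = 9.500 · √0.196 ≃ 9.500 · 0.443 ≃ 4.208
1.645 · SEM ≃ 6.922
Lower limit = 73 − 6.922 ≃ 66.078

66.08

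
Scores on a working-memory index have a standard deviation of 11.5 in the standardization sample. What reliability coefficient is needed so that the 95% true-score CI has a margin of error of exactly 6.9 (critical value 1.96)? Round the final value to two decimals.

SEM needed = half-width / z = 6.9/1.96 ≃ 3.520
r = 1 − (3.520/11.5)² ≃ 1 − 0.094 ≃ 0.906

0.91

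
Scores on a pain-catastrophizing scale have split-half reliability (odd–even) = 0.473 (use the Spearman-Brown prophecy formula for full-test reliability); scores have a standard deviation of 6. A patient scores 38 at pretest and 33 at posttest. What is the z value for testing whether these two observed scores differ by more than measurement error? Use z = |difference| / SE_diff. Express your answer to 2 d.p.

0.99

Spearman-Brown: r = 2(0.473) / (1 + 0.473) = 0.9460 / 1.4730 ≈ 0.6422
SEM = 6.0000 × √(1 − 0.6422) = 6.0000 × √0.3578 ≈ 6.0000 × 0.5981 ≈ 3.5888
SE_diff = SEM × √2 ≈ 3.5888 × 1.4142 ≈ 5.0754
z = 5 / 5.0754 ≈ 0.9851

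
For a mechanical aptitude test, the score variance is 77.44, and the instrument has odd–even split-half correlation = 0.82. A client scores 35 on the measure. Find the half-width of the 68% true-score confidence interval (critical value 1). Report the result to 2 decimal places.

2.77

SD = √77.44 = 8.800
Full-length reliability (Spearman-Brown) = 2(0.82)/(1+0.82) ≈ 0.901
The standard error of measurement is 8.800*√(1 − 0.901) ≈ 8.800*0.314 ≈ 2.767.
Half-width = 1*2.767 ≈ 2.767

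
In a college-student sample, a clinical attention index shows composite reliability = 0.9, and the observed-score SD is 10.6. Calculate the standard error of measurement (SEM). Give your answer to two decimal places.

3.35

SEM = 10.6000 · √(1 − 0.9000) = 10.6000 · √0.1000 ≈ 10.6000 · 0.3162 ≈ 3.3520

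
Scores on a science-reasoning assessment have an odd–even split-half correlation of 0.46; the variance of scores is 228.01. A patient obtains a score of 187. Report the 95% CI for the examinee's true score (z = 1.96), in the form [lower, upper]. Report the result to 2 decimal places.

σ = 228.01^(1/2) = 15.10000
r_full = 2·0.46 / (1 + 0.46) ≈ 0.63014
SEM = 15.10000×√(1 − 0.63014) ≈ 9.18327
1.96 × SEM ≈ 17.99921
Interval: (169.00079, 204.99921)

[169.00, 205.00]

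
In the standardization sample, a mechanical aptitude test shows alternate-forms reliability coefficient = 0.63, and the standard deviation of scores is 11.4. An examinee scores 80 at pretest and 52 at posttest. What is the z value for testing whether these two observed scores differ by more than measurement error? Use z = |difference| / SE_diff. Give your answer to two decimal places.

2.86

The standard error of measurement is 11.4000*√(1 − 0.6300) ≃ 11.4000*0.6083 ≃ 6.9343.
Standard error of the difference = 6.9343·√2 ≃ 9.8067
z = |80 − 52| / 9.8067 = 28 / 9.8067 ≃ 2.8552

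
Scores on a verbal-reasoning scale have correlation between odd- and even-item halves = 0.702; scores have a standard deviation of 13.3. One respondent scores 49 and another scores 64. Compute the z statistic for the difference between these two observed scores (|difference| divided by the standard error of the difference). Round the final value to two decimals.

Spearman-Brown: r = 2(0.702) / (1 + 0.702) = 1.404 / 1.702 ≈ 0.825
The standard error of measurement is 13.300·√(1 − 0.825) ≈ 13.300·0.418 ≈ 5.565.
SE_diff = √2 · SEM ≈ 7.870
z = 15 / 7.870 ≈ 1.906

1.91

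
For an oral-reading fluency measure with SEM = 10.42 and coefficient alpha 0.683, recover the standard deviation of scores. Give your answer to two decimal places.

18.51

σ = SEM·(1 − r)^(−1/2) ≃ 10.42×1.7761 ≃ 18.5071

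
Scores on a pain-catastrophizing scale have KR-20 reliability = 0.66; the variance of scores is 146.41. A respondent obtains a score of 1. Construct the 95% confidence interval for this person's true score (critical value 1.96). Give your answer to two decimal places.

[-12.83, 14.83]

σ = 146.41^(1/2) = 12.10000
SEM = 12.10000 · √(1 − 0.66000) = 12.10000 · √0.34000 ≃ 12.10000 · 0.58310 ≃ 7.05545
1.96 · SEM ≃ 13.82869
Interval: (-12.82869, 14.82869)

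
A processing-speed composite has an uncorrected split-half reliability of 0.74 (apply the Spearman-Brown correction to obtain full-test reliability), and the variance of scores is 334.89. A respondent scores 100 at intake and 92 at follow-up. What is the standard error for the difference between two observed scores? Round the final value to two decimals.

σ = 334.89^(1/2) = 18.300
Full-length reliability (Spearman-Brown) = 2(0.74)/(1+0.74) ≃ 0.851
The standard error of measurement is 18.300*√(1 − 0.851) ≃ 18.300*0.387 ≃ 7.074.
Standard error of the difference = 7.074·√2 ≃ 10.004

10.00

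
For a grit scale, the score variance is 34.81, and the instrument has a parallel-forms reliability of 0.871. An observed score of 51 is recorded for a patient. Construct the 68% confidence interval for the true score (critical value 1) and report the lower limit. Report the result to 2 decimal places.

SD = √34.81 = 5.9000
SEM = 5.9000 * √(1 − 0.8710) = 5.9000 * √0.1290 ≃ 5.9000 * 0.3592 ≃ 2.1191
Margin = 1 * 2.1191 ≃ 2.1191
Lower limit = 51 − 2.1191 ≃ 48.8809

48.88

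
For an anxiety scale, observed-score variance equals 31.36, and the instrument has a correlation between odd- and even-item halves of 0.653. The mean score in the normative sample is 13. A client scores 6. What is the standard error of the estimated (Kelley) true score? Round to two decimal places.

SD = √31.36 ≃ 5.6000
Spearman-Brown: r = 2(0.653) / (1 + 0.653) = 1.3060 / 1.6530 ≃ 0.7901
SE_est = SD * √(r(1 − r)) = 5.6000 * √0.1659 ≃ 5.6000 * 0.4073 ≃ 2.2806

2.28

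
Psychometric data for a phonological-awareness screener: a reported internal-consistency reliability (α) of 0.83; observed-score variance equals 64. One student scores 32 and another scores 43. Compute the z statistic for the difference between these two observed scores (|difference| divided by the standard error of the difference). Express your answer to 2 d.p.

SD = √64 ≃ 8.000
The standard error of measurement is 8.000×√(1 − 0.830) ≃ 8.000×0.412 ≃ 3.298.
Standard error of the difference = 3.298·√2 ≃ 4.665
z = 11 / 4.665 ≃ 2.358

2.36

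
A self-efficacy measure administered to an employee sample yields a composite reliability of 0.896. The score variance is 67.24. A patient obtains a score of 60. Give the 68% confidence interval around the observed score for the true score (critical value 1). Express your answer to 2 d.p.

[57.36, 62.64]

SD = √67.24 = 8.20000
SEM = 8.20000 · √(1 − 0.89600) = 8.20000 · √0.10400 ≈ 8.20000 · 0.32249 ≈ 2.64442
1 · SEM ≈ 2.64442
Interval: (57.35558, 62.64442)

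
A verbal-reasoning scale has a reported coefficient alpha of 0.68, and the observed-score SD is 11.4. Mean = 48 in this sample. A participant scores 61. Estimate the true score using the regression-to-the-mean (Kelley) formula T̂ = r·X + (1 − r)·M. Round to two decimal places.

56.84

Estimated true score = 0.6800·61 + (1 − 0.6800)·48 ≈ 56.8400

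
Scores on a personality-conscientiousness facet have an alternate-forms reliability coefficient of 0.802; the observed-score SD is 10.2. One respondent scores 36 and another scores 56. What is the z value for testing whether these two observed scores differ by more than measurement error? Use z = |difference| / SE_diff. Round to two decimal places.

SEM = 10.2000 * √(1 − 0.8020) = 10.2000 * √0.1980 ≈ 10.2000 * 0.4450 ≈ 4.5387
Standard error of the difference = 4.5387·√2 ≈ 6.4187
z = |36 − 56| / 6.4187 = 20 / 6.4187 ≈ 3.1159

3.12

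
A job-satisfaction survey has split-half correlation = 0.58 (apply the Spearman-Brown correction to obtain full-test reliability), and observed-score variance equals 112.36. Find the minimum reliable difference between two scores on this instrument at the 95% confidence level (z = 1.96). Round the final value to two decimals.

SD = √112.36 ≈ 10.600
Full-length reliability (Spearman-Brown) = 2(0.58)/(1+0.58) ≈ 0.734
SEM = 10.600 · √(1 − 0.734) = 10.600 · √0.266 ≈ 10.600 · 0.516 ≈ 5.465
Standard error of the difference = 5.465·√2 ≈ 7.729
Smallest detectable difference = 1.96·7.729 ≈ 15.149

15.15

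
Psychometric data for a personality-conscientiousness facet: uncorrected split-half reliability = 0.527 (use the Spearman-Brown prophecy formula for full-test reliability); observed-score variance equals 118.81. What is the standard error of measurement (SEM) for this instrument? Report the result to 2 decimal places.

SD = √118.81 = 10.9000
Spearman-Brown: r = 2(0.527) / (1 + 0.527) = 1.0540 / 1.5270 ≈ 0.6902
SEM = 10.9000 × √(1 − 0.6902) = 10.9000 × √0.3098 ≈ 10.9000 × 0.5566 ≈ 6.0665

6.07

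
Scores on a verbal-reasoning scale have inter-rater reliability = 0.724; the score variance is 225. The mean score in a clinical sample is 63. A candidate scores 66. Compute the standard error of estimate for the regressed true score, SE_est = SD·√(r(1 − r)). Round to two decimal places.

SD = √225 = 15.00000
SE_est = SD · √(r(1 − r)) = 15.00000 · √0.19982 ≈ 15.00000 · 0.44702 ≈ 6.70525

6.71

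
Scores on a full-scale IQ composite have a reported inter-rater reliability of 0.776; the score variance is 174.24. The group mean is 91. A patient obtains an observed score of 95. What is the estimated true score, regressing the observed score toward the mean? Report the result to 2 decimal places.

T̂ = r·X + (1 − r)·M = 0.77600×95 + 0.22400×91 = 73.72000 + 20.38400 ≃ 94.10400

94.10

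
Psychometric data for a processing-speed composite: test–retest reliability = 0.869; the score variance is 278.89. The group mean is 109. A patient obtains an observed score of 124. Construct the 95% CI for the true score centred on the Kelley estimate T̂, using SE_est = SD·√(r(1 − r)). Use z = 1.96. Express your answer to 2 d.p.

σ = 278.89^(1/2) = 16.700
T̂ = 0.869(124) + 0.131(109) ≈ 122.035
SE_est = 16.700*√(0.869*0.131) ≈ 5.635
95% CI: 122.035 ± 11.044 ≈ (110.991, 133.079)

[110.99, 133.08]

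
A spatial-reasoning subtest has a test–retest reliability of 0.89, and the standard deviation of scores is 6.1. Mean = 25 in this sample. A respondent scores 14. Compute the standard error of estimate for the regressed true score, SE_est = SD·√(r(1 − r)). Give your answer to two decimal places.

SE_est = 6.100*√(0.890*0.110) ≈ 1.909

1.91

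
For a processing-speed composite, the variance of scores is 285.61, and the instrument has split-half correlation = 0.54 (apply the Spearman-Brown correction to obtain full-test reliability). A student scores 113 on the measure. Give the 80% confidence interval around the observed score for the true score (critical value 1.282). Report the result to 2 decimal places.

SD = √285.61 = 16.9000
r_full = 2·0.54 / (1 + 0.54) ≃ 0.7013
SEM = 16.9000*√(1 − 0.7013) ≃ 9.2365
Half-width = 1.282*9.2365 ≃ 11.8411
Interval: (101.1589, 124.8411)

[101.16, 124.84]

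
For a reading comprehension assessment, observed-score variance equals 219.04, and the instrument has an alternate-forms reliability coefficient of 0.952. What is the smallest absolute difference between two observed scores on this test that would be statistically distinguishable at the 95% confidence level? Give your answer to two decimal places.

8.99

SD = √219.04 ≈ 14.80000
SEM = 14.80000 × √(1 − 0.95200) = 14.80000 × √0.04800 ≈ 14.80000 × 0.21909 ≈ 3.24252
SE_diff = √2 × SEM ≈ 4.58561
Smallest detectable difference = 1.96×4.58561 ≈ 8.98780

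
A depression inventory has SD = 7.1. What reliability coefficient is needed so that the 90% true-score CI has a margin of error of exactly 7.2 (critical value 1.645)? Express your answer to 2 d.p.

Required SEM = 7.2 / 1.645 ≈ 4.3769
r = 1 − (SEM / SD)² = 1 − (4.3769 / 7.1)² ≈ 1 − 0.3800 ≈ 0.6200

0.62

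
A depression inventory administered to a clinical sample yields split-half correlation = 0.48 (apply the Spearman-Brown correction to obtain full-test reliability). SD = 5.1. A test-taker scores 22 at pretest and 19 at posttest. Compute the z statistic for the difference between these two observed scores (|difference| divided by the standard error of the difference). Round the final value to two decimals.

r_full = 2·0.48 / (1 + 0.48) ≈ 0.649
The standard error of measurement is 5.100*√(1 − 0.649) ≈ 5.100*0.593 ≈ 3.023.
Standard error of the difference = 3.023·√2 ≈ 4.275
z = 3 / 4.275 ≈ 0.702

0.70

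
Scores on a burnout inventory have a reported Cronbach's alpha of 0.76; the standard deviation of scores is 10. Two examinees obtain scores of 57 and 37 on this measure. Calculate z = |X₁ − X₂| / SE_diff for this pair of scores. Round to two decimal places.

2.89

SEM = 10.000*√(1 − 0.760) ≃ 4.899
Standard error of the difference = 4.899·√2 ≃ 6.928
z = 20 / 6.928 ≃ 2.887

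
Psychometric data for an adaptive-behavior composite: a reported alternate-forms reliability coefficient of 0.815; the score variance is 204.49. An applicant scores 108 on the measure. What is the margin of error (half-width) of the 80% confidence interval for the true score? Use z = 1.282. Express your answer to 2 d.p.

7.89

σ = 204.49^(1/2) = 14.3000
SEM = 14.3000 * √(1 − 0.8150) = 14.3000 * √0.1850 ≈ 14.3000 * 0.4301 ≈ 6.1507
1.282 * SEM ≈ 7.8851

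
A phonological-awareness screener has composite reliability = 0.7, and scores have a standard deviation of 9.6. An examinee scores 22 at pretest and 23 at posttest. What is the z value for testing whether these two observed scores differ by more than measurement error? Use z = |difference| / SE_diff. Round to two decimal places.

0.13

SEM = 9.6000·√(1 − 0.7000) ≃ 5.2581
SE_diff = SEM · √2 ≃ 5.2581 · 1.4142 ≃ 7.4361
z = 1 / 7.4361 ≃ 0.1345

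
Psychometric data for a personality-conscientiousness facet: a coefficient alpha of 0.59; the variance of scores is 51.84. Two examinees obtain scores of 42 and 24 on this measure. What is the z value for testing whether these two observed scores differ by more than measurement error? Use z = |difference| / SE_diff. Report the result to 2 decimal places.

SD = √51.84 = 7.200
The standard error of measurement is 7.200*√(1 − 0.590) ≃ 7.200*0.640 ≃ 4.610.
SE_diff = SEM * √2 ≃ 4.610 * 1.414 ≃ 6.520
z = |42 − 24| / 6.520 = 18 / 6.520 ≃ 2.761

2.76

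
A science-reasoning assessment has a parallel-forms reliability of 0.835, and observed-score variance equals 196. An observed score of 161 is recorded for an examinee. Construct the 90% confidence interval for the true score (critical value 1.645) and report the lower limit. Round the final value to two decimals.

SD = √196 = 14.0000
The standard error of measurement is 14.0000×√(1 − 0.8350) ≈ 14.0000×0.4062 ≈ 5.6868.
1.645 × SEM ≈ 9.3548
Lower bound: 161 − 9.3548 = 151.6452

151.65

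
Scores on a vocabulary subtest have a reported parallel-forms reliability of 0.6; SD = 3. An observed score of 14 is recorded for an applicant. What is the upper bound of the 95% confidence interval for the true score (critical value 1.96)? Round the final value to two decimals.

SEM = 3.0000·√(1 − 0.6000) ≈ 1.8974
Half-width = 1.96·1.8974 ≈ 3.7188
Upper limit = 14 + 3.7188 ≈ 17.7188

17.72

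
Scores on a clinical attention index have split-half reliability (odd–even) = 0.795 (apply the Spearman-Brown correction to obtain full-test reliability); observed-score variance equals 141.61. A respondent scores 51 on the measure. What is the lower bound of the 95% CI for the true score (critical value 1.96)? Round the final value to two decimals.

SD = √141.61 = 11.9000
Spearman-Brown: r = 2(0.795) / (1 + 0.795) = 1.5900 / 1.7950 ≈ 0.8858
SEM = 11.9000×√(1 − 0.8858) ≈ 4.0215
1.96 × SEM ≈ 7.8822
Lower limit = 51 − 7.8822 ≈ 43.1178

43.12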